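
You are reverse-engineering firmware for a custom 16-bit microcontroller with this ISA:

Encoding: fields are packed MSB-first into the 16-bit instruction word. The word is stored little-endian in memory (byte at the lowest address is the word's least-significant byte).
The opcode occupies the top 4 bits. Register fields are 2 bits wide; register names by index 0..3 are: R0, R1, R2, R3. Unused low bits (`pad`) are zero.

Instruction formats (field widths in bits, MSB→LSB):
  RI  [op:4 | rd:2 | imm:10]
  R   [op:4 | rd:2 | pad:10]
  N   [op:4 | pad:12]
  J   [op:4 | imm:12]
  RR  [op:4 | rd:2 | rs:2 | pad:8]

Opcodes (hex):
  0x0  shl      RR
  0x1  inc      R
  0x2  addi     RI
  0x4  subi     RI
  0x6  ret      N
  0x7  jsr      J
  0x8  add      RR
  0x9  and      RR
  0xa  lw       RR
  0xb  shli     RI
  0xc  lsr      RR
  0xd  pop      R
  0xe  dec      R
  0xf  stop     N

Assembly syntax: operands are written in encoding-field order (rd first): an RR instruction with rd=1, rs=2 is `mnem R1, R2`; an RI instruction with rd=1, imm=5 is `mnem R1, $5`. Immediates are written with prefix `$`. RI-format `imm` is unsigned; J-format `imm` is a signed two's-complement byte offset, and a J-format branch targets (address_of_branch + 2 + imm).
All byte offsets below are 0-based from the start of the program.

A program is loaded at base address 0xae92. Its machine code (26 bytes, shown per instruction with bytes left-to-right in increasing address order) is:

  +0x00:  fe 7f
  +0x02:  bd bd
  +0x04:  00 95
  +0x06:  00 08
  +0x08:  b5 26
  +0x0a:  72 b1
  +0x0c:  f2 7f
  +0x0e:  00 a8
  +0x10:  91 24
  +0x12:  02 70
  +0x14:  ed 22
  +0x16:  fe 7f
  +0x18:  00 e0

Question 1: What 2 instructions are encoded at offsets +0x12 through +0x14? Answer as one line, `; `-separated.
jsr $2; addi R0, $749

[12] 02 70 → 0x7002
  top 4b → 0x7 → jsr [J]
  imm@[11:0]=0x2 ⇒ $2
[14] ed 22 → 0x22ed
  top 4b → 0x2 → addi [RI]
  rd@[11:10]=0x0 ⇒ R0
  imm@[9:0]=0x2ed ⇒ $749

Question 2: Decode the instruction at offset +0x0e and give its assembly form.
lw R2, R0

+0x0e: 00 a8 ⇒ word 0xa800 (little)
  top 4b → 0xa → lw [RR]
  [11:10] rd=2 = R2
  [9:8] rs=0 = R0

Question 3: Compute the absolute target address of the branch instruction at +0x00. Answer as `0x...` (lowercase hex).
0xae92

off 0x00: read fe 7f as little → 0x7ffe
  op=0x7ffe>>12=0x7 ⇒ jsr (J)
  imm: (w>>0)&0xfff=0xffe (s12→-2) → $-2
  target = base 0xae92 + off 0x00 + 2 + imm -2 = 0xae92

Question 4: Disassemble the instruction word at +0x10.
addi R1, $145

[10] 91 24 → 0x2491
  op=0x2491>>12=0x2 ⇒ addi (RI)
  [11:10] rd=1 = R1
  [9:0] imm=145 = $145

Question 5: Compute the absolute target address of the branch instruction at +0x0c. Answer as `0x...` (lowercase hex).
0xae92

@+0c  little-endian(f2 7f) = 0x7ff2
  op=0x7ff2>>12=0x7 ⇒ jsr (J)
  imm@[11:0]=0xff2 (s12→-14) ⇒ $-14
  target = base 0xae92 + off 0x0c + 2 + imm -14 = 0xae92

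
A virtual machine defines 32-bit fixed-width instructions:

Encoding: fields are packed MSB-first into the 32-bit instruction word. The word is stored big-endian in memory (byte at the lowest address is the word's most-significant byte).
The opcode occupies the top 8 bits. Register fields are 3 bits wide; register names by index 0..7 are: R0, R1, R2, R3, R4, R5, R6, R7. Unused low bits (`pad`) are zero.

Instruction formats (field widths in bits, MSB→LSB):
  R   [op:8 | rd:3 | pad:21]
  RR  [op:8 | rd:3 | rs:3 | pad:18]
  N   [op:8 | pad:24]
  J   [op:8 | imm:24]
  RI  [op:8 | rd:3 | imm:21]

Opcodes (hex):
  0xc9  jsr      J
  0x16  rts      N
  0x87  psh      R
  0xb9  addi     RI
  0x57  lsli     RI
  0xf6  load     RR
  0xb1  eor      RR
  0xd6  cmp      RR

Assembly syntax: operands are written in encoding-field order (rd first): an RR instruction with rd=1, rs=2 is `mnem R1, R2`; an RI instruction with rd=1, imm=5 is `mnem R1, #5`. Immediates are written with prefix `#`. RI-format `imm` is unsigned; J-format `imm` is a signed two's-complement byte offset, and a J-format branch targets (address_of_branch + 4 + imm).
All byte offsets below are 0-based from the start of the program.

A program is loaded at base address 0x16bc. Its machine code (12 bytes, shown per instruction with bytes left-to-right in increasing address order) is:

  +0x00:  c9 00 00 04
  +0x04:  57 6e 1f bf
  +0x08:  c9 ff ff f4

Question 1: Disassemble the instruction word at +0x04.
lsli R3, #925631

@+04  big-endian(57 6e 1f bf) = 0x576e1fbf
  top 8b → 0x57 → lsli [RI]
  [23:21] rd=3 = R3
  [20:0] imm=925631 = #925631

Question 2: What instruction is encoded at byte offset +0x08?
jsr #-12

+0x08: c9 ff ff f4 ⇒ word 0xc9fffff4 (big)
  opcode bits[31:24]=0xc9: jsr/J
  imm@[23:0]=0xfffff4 (s24→-12) ⇒ #-12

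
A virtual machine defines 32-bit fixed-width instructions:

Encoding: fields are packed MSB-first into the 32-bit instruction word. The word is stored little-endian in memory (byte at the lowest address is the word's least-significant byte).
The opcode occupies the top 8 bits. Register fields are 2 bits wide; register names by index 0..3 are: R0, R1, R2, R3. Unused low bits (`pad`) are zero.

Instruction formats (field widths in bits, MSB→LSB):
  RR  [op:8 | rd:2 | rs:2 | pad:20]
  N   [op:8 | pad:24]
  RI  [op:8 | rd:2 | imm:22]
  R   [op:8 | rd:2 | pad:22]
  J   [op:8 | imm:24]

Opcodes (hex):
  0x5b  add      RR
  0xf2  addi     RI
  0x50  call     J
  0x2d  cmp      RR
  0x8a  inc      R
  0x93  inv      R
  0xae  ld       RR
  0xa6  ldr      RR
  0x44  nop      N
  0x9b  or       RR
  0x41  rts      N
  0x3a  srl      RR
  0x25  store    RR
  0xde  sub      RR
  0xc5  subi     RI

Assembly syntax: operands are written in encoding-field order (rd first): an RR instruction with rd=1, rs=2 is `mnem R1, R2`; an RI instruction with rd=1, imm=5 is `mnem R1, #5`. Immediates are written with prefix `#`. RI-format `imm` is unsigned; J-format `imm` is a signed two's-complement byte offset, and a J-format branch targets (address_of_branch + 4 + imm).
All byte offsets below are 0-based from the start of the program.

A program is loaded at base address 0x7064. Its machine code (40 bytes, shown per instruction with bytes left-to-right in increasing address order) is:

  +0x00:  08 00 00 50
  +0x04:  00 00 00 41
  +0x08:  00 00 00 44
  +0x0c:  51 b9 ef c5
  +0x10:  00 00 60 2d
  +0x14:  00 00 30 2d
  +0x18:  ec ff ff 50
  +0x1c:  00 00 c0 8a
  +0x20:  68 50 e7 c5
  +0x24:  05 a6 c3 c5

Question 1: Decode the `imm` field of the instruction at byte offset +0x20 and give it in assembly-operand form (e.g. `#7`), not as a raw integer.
[20] 68 50 e7 c5 → 0xc5e75068
  top 8b → 0xc5 → subi [RI]
  rd: (w>>22)&0x3=0x3 → R3
  imm: (w>>0)&0x3fffff=0x275068 → #2576488

#2576488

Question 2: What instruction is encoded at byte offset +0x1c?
@+1c  little-endian(00 00 c0 8a) = 0x8ac00000
  opcode bits[31:24]=0x8a: inc/R
  rd@[23:22]=0x3 ⇒ R3

inc R3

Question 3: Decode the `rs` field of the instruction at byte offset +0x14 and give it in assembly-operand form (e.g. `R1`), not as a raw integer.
+0x14: 00 00 30 2d ⇒ word 0x2d300000 (little)
  op=0x2d300000>>24=0x2d ⇒ cmp (RR)
  rd: (w>>22)&0x3=0x0 → R0
  rs: (w>>20)&0x3=0x3 → R3

R3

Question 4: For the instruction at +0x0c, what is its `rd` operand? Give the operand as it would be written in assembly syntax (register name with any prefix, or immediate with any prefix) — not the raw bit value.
[0c] 51 b9 ef c5 → 0xc5efb951
  opcode bits[31:24]=0xc5: subi/RI
  rd@[23:22]=0x3 ⇒ R3
  imm@[21:0]=0x2fb951 ⇒ #3127633

R3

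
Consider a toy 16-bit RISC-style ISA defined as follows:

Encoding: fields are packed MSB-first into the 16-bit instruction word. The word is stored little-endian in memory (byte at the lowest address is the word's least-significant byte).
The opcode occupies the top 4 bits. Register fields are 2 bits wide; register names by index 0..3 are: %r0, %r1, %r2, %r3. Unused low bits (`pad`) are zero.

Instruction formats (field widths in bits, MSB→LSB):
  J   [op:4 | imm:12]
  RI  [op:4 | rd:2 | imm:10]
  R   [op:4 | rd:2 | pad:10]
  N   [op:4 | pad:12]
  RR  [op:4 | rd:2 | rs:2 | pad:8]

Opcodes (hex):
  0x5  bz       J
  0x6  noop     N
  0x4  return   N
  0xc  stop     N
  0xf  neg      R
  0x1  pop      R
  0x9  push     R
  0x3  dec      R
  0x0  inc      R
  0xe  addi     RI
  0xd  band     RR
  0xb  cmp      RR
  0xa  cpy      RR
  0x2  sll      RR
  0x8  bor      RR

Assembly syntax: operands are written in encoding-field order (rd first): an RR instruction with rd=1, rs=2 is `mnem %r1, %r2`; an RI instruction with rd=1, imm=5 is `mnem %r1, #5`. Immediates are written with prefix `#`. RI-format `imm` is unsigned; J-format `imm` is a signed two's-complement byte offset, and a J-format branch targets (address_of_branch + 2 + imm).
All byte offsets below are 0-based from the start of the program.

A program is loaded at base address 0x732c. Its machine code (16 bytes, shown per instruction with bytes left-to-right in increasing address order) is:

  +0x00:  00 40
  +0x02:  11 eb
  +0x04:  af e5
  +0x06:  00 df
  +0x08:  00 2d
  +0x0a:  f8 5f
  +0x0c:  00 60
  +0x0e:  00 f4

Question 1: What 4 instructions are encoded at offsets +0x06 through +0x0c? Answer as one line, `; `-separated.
off 0x06: read 00 df as little → 0xdf00
  opcode bits[15:12]=0xd: band/RR
  [11:10] rd=3 = %r3
  [9:8] rs=3 = %r3
off 0x08: read 00 2d as little → 0x2d00
  opcode bits[15:12]=0x2: sll/RR
  [11:10] rd=3 = %r3
  [9:8] rs=1 = %r1
off 0x0a: read f8 5f as little → 0x5ff8
  opcode bits[15:12]=0x5: bz/J
  [11:0] imm=4088 (s12→-8) = #-8
off 0x0c: read 00 60 as little → 0x6000
  opcode bits[15:12]=0x6: noop/N

band %r3, %r3; sll %r3, %r1; bz #-8; noop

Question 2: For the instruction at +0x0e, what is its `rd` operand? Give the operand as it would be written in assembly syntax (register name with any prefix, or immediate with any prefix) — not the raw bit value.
+0x0e: 00 f4 ⇒ word 0xf400 (little)
  opcode bits[15:12]=0xf: neg/R
  rd@[11:10]=0x1 ⇒ %r1

%r1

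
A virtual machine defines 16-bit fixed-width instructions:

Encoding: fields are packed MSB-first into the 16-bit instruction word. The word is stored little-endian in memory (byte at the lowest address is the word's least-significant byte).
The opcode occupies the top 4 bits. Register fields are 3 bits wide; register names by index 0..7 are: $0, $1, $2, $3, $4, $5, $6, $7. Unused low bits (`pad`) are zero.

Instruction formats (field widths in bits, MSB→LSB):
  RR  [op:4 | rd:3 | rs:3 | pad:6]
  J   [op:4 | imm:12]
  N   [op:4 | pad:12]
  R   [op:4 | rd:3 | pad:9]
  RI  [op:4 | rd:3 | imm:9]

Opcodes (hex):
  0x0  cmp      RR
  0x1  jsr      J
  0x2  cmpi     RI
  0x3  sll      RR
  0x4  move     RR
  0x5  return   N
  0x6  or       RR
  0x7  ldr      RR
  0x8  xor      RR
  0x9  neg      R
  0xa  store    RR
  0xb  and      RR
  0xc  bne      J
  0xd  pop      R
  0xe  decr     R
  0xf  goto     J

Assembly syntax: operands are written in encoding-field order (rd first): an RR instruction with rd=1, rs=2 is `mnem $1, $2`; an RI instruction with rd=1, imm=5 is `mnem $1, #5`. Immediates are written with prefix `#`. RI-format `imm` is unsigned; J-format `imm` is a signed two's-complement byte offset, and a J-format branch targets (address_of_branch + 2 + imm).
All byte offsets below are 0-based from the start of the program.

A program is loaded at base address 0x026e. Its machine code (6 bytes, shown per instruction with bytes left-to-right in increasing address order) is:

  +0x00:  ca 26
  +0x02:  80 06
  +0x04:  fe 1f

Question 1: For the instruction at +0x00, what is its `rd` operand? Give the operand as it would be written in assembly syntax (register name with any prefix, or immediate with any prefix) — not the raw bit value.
$3

+0x00: ca 26 ⇒ word 0x26ca (little)
  top 4b → 0x2 → cmpi [RI]
  [11:9] rd=3 = $3
  [8:0] imm=202 = #202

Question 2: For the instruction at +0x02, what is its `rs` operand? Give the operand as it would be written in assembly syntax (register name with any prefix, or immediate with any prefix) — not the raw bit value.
$2

off 0x02: read 80 06 as little → 0x0680
  op=0x0680>>12=0x0 ⇒ cmp (RR)
  [11:9] rd=3 = $3
  [8:6] rs=2 = $2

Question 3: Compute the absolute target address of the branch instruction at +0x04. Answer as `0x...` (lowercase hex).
0x0272

@+04  little-endian(fe 1f) = 0x1ffe
  opcode bits[15:12]=0x1: jsr/J
  [11:0] imm=4094 (s12→-2) = #-2
  target = base 0x026e + off 0x04 + 2 + imm -2 = 0x0272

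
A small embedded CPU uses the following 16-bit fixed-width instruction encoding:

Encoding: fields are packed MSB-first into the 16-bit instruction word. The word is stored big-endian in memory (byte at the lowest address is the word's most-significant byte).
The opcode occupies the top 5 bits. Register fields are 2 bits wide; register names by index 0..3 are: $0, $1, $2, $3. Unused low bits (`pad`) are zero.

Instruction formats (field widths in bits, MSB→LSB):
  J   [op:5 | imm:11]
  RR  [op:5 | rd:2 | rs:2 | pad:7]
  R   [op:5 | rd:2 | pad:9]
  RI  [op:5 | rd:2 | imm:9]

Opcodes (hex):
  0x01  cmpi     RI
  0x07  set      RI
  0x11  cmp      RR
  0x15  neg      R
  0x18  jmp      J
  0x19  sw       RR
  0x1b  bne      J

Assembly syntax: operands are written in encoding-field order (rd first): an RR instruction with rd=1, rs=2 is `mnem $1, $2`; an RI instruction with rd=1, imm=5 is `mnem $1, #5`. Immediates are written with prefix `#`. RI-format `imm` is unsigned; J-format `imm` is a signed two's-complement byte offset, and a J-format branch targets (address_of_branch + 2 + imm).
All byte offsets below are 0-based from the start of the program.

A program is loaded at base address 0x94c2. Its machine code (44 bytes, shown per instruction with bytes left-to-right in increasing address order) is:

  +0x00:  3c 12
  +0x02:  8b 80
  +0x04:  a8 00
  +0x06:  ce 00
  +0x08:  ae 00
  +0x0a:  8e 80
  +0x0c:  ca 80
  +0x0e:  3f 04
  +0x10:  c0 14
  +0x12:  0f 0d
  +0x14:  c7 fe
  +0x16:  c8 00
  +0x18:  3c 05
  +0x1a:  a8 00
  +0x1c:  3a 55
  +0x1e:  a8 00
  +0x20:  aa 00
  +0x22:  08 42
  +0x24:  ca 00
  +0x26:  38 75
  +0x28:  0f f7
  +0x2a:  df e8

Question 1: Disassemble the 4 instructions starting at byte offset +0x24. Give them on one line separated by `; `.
sw $1, $0; set $0, #117; cmpi $3, #503; bne #-24

@+24  big-endian(ca 00) = 0xca00
  opcode bits[15:11]=0x19: sw/RR
  rd: (w>>9)&0x3=0x1 → $1
  rs: (w>>7)&0x3=0x0 → $0
@+26  big-endian(38 75) = 0x3875
  opcode bits[15:11]=0x7: set/RI
  rd: (w>>9)&0x3=0x0 → $0
  imm: (w>>0)&0x1ff=0x75 → #117
@+28  big-endian(0f f7) = 0x0ff7
  opcode bits[15:11]=0x1: cmpi/RI
  rd: (w>>9)&0x3=0x3 → $3
  imm: (w>>0)&0x1ff=0x1f7 → #503
@+2a  big-endian(df e8) = 0xdfe8
  opcode bits[15:11]=0x1b: bne/J
  imm: (w>>0)&0x7ff=0x7e8 (s11→-24) → #-24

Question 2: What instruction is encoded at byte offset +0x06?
@+06  big-endian(ce 00) = 0xce00
  op=0xce00>>11=0x19 ⇒ sw (RR)
  rd@[10:9]=0x3 ⇒ $3
  rs@[8:7]=0x0 ⇒ $0

sw $3, $0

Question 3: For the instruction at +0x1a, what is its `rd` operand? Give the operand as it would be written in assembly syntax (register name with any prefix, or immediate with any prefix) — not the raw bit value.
$0

[1a] a8 00 → 0xa800
  opcode bits[15:11]=0x15: neg/R
  rd@[10:9]=0x0 ⇒ $0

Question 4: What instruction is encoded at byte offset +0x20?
+0x20: aa 00 ⇒ word 0xaa00 (big)
  op=0xaa00>>11=0x15 ⇒ neg (R)
  rd: (w>>9)&0x3=0x1 → $1

neg $1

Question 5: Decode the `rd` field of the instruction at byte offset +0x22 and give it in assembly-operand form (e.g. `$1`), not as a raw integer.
$0

+0x22: 08 42 ⇒ word 0x0842 (big)
  top 5b → 0x1 → cmpi [RI]
  rd: (w>>9)&0x3=0x0 → $0
  imm: (w>>0)&0x1ff=0x42 → #66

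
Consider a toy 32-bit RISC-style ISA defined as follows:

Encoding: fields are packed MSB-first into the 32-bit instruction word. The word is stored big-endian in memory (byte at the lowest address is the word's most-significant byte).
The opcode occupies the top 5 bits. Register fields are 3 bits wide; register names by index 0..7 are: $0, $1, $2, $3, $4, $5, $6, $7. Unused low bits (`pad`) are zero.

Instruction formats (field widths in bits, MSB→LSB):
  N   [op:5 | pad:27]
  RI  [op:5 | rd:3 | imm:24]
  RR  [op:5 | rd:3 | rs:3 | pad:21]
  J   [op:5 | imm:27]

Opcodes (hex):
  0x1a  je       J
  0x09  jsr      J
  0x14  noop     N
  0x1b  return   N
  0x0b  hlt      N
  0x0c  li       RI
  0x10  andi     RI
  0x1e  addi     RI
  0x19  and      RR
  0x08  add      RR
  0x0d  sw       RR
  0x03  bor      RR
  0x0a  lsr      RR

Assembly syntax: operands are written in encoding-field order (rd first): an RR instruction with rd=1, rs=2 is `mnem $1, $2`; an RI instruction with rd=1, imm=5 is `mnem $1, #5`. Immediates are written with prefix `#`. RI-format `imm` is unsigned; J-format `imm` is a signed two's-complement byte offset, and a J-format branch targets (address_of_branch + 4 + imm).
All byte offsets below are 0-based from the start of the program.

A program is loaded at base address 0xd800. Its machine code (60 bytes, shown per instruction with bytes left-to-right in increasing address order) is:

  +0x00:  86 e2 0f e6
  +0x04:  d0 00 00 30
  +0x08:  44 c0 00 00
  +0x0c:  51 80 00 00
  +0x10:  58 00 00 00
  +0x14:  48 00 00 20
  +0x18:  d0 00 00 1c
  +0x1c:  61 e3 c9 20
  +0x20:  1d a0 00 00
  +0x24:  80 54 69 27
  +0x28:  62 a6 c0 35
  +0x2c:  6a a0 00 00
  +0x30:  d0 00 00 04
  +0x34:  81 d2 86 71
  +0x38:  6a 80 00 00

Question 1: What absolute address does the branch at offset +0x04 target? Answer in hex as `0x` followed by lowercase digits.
0xd838

+0x04: d0 00 00 30 ⇒ word 0xd0000030 (big)
  opcode bits[31:27]=0x1a: je/J
  imm: (w>>0)&0x7ffffff=0x30 → #48
  target = base 0xd800 + off 0x04 + 4 + imm 48 = 0xd838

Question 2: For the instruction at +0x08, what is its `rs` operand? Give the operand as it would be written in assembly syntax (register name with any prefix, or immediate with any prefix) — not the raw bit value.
off 0x08: read 44 c0 00 00 as big → 0x44c00000
  top 5b → 0x8 → add [RR]
  [26:24] rd=4 = $4
  [23:21] rs=6 = $6

$6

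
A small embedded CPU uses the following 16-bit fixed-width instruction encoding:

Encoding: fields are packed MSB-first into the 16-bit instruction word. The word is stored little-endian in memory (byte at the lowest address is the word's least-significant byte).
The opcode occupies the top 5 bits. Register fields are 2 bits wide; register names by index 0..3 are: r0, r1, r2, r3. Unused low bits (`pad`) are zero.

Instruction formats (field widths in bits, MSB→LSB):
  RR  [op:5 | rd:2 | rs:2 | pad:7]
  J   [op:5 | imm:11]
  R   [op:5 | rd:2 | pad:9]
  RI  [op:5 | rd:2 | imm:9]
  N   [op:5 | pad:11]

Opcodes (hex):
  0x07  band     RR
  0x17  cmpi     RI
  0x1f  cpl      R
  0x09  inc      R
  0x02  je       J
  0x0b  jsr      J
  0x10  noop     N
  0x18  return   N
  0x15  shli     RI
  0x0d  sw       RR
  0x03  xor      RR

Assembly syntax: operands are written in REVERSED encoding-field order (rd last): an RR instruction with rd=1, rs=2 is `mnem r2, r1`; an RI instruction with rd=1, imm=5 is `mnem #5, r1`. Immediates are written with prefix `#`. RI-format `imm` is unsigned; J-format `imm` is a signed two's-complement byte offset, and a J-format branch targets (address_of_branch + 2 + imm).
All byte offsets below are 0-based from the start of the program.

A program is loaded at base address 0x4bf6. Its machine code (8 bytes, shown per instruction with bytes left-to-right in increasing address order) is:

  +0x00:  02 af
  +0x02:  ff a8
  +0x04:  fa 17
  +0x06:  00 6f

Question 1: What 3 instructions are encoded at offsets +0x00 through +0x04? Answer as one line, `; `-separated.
shli #258, r3; shli #255, r0; je #-6

@+00  little-endian(02 af) = 0xaf02
  opcode bits[15:11]=0x15: shli/RI
  rd: (w>>9)&0x3=0x3 → r3
  imm: (w>>0)&0x1ff=0x102 → #258
@+02  little-endian(ff a8) = 0xa8ff
  opcode bits[15:11]=0x15: shli/RI
  rd: (w>>9)&0x3=0x0 → r0
  imm: (w>>0)&0x1ff=0xff → #255
@+04  little-endian(fa 17) = 0x17fa
  opcode bits[15:11]=0x2: je/J
  imm: (w>>0)&0x7ff=0x7fa (s11→-6) → #-6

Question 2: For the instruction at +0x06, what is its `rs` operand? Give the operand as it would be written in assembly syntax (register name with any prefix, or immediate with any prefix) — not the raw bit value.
[06] 00 6f → 0x6f00
  top 5b → 0xd → sw [RR]
  [10:9] rd=3 = r3
  [8:7] rs=2 = r2

r2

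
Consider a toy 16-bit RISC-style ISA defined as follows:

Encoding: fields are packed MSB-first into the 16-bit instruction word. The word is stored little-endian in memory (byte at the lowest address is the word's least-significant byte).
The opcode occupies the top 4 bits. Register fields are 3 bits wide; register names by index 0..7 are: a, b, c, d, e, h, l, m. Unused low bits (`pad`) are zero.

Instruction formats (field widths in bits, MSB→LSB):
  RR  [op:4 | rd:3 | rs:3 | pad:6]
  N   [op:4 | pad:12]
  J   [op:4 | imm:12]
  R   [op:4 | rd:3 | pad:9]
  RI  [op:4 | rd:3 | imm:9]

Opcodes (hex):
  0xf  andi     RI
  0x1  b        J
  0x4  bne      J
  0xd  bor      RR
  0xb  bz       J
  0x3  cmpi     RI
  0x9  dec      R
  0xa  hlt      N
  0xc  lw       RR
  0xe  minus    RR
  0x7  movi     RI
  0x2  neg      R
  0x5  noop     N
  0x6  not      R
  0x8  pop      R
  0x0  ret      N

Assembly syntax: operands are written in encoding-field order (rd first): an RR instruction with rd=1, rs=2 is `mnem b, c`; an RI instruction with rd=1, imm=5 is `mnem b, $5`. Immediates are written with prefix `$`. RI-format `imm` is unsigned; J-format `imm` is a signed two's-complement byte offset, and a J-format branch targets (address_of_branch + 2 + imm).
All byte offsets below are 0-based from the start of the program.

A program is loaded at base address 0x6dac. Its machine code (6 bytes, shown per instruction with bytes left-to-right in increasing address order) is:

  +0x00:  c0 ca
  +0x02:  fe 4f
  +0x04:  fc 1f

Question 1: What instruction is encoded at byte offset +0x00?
[00] c0 ca → 0xcac0
  top 4b → 0xc → lw [RR]
  rd@[11:9]=0x5 ⇒ h
  rs@[8:6]=0x3 ⇒ d

lw h, d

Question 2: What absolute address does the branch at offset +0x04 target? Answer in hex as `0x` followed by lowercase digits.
[04] fc 1f → 0x1ffc
  top 4b → 0x1 → b [J]
  imm: (w>>0)&0xfff=0xffc (s12→-4) → $-4
  target = base 0x6dac + off 0x04 + 2 + imm -4 = 0x6dae

0x6dae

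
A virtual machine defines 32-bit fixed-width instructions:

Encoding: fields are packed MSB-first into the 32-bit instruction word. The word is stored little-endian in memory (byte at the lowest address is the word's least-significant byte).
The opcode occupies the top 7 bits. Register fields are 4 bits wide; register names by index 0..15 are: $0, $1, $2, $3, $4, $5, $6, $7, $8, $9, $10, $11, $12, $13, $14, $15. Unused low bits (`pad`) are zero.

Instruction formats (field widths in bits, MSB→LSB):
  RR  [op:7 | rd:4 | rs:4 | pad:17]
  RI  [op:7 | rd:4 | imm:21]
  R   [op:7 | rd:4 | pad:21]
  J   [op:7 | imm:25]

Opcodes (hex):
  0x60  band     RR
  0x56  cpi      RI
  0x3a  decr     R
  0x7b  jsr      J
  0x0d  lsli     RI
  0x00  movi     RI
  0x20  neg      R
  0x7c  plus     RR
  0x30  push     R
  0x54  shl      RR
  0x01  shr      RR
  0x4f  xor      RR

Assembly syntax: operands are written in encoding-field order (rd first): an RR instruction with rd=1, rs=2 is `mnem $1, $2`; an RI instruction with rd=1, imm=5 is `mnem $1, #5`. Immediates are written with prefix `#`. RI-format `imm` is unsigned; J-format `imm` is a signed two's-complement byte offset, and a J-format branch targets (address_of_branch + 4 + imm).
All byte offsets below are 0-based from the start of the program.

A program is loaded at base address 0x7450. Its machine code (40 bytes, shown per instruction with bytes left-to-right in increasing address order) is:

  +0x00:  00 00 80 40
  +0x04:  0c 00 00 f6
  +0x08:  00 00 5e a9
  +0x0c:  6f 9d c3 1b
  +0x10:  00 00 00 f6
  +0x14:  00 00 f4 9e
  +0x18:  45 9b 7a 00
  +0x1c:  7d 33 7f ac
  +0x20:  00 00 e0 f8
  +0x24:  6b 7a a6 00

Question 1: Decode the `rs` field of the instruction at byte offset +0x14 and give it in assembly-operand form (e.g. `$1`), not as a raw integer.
@+14  little-endian(00 00 f4 9e) = 0x9ef40000
  op=0x9ef40000>>25=0x4f ⇒ xor (RR)
  [24:21] rd=7 = $7
  [20:17] rs=10 = $10

$10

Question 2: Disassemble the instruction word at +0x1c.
+0x1c: 7d 33 7f ac ⇒ word 0xac7f337d (little)
  top 7b → 0x56 → cpi [RI]
  rd: (w>>21)&0xf=0x3 → $3
  imm: (w>>0)&0x1fffff=0x1f337d → #2044797

cpi $3, #2044797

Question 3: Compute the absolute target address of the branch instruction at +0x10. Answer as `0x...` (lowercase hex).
off 0x10: read 00 00 00 f6 as little → 0xf6000000
  op=0xf6000000>>25=0x7b ⇒ jsr (J)
  imm: (w>>0)&0x1ffffff=0x0 → #0
  target = base 0x7450 + off 0x10 + 4 + imm 0 = 0x7464

0x7464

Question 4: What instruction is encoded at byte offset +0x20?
plus $7, $0

@+20  little-endian(00 00 e0 f8) = 0xf8e00000
  top 7b → 0x7c → plus [RR]
  rd: (w>>21)&0xf=0x7 → $7
  rs: (w>>17)&0xf=0x0 → $0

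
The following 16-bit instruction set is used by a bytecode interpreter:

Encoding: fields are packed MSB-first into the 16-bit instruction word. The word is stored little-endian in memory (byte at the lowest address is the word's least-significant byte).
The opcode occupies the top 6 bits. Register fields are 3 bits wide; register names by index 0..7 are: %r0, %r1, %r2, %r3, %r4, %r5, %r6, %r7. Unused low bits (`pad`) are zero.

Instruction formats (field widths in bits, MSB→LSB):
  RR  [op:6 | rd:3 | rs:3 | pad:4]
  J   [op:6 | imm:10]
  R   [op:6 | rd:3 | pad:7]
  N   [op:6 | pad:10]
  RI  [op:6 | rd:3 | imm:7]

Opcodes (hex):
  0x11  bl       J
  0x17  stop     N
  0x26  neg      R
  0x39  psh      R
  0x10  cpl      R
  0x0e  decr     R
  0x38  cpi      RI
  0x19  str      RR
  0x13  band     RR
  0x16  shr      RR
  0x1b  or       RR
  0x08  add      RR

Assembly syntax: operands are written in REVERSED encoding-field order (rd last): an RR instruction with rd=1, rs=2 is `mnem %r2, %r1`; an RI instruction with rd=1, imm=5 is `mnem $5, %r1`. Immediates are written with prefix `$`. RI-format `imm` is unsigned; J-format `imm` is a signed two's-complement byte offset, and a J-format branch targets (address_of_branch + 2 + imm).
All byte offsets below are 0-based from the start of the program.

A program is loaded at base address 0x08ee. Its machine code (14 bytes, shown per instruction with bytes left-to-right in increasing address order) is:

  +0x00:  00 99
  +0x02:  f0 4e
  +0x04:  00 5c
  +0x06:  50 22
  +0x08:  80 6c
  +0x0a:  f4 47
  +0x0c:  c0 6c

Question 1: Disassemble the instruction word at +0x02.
band %r7, %r5

@+02  little-endian(f0 4e) = 0x4ef0
  opcode bits[15:10]=0x13: band/RR
  [9:7] rd=5 = %r5
  [6:4] rs=7 = %r7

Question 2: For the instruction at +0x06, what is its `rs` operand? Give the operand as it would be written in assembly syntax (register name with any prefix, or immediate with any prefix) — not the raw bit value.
@+06  little-endian(50 22) = 0x2250
  op=0x2250>>10=0x8 ⇒ add (RR)
  rd: (w>>7)&0x7=0x4 → %r4
  rs: (w>>4)&0x7=0x5 → %r5

%r5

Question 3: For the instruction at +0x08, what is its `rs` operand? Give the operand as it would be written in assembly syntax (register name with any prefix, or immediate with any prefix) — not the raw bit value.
+0x08: 80 6c ⇒ word 0x6c80 (little)
  opcode bits[15:10]=0x1b: or/RR
  [9:7] rd=1 = %r1
  [6:4] rs=0 = %r0

%r0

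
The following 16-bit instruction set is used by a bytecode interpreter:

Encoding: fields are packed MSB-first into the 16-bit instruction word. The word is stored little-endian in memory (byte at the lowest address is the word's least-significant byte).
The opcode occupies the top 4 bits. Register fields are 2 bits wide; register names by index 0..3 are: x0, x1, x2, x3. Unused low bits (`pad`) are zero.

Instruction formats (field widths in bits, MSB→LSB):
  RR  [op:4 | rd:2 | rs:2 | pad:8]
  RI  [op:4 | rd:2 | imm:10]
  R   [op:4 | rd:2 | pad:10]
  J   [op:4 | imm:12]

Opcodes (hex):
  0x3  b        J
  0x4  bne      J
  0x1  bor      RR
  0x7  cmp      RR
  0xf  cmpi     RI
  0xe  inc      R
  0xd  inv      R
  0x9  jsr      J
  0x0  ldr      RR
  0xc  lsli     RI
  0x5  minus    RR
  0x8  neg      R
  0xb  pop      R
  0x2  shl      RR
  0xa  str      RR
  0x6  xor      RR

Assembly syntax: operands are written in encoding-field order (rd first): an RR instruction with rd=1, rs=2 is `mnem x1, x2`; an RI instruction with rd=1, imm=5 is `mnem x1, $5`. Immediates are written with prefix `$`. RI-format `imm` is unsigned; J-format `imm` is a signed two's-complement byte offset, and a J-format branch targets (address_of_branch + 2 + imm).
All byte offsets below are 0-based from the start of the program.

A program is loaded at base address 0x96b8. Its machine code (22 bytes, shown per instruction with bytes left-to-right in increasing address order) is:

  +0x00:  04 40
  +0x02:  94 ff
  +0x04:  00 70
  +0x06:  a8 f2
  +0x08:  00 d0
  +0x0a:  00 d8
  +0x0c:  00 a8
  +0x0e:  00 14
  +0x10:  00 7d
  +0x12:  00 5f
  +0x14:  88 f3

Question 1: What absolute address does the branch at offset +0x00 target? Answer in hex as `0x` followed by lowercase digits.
+0x00: 04 40 ⇒ word 0x4004 (little)
  opcode bits[15:12]=0x4: bne/J
  [11:0] imm=4 = $4
  target = base 0x96b8 + off 0x00 + 2 + imm 4 = 0x96be

0x96be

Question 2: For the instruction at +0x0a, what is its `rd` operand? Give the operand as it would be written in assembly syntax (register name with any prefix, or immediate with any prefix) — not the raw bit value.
x2

[0a] 00 d8 → 0xd800
  top 4b → 0xd → inv [R]
  [11:10] rd=2 = x2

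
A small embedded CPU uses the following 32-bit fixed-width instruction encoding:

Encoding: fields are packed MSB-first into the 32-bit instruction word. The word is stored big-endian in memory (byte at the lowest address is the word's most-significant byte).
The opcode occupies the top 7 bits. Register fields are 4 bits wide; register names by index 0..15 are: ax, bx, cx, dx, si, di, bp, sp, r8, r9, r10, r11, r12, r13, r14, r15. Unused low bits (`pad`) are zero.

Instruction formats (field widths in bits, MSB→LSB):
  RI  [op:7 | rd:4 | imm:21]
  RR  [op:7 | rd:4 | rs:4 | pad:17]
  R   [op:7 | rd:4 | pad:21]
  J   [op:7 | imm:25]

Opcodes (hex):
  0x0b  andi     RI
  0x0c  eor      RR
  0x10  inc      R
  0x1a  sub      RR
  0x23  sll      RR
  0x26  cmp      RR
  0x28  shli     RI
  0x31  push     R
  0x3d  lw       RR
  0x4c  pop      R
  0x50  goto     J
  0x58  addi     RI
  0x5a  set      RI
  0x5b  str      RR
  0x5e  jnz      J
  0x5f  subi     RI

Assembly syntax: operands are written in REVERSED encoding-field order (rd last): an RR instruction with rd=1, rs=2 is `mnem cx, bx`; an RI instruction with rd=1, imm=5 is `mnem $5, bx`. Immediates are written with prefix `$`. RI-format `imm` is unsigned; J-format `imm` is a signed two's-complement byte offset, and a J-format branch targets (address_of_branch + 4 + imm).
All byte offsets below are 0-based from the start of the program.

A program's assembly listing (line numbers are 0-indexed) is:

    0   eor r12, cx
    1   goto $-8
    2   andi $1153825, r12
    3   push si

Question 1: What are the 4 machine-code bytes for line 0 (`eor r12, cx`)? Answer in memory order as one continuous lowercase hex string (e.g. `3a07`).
0. eor fields op=0xc:7|rd=2:4|rs=12:4|pad=0:17 → word 18580000h → 18 58 00 00

18580000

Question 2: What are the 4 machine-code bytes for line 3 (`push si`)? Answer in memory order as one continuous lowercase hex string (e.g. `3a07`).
L3: push op=0x31:7|rd=4:4|pad=0:21 ⇒ 0x62800000 ⇒ big 62 80 00 00

62800000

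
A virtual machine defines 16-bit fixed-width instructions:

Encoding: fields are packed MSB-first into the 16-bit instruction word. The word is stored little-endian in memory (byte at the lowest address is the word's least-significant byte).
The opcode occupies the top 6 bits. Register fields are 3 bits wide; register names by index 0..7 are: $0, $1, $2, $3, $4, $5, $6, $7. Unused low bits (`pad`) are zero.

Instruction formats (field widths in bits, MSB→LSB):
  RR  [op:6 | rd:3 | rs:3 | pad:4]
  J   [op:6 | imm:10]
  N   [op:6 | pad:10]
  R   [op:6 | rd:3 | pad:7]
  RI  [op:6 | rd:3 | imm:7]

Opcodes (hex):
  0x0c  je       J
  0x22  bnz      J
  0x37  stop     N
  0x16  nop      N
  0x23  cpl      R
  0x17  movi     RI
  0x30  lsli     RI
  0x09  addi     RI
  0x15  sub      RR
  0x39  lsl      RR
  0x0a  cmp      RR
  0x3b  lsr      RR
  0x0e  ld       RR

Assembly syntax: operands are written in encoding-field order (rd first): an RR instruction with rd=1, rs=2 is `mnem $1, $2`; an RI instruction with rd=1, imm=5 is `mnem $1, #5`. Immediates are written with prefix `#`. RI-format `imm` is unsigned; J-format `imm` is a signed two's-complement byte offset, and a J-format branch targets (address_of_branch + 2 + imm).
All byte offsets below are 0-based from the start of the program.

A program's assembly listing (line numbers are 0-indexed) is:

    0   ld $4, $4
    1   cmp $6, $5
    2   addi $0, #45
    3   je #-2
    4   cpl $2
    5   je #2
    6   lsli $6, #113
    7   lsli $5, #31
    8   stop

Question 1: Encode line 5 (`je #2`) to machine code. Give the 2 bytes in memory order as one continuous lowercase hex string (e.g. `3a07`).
line 5 (je): pack op=0xc:6|imm=2:10 = 0x3002; little→ 02 30

0230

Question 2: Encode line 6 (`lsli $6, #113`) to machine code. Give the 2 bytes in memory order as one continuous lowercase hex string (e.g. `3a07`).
71c3

line 6 (lsli): pack op=0x30:6|rd=6:3|imm=113:7 = 0xc371; little→ 71 c3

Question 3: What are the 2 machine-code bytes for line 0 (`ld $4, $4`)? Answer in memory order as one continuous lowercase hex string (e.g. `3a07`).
0. ld fields op=0xe:6|rd=4:3|rs=4:3|pad=0:4 → word 3a40h → 40 3a

403a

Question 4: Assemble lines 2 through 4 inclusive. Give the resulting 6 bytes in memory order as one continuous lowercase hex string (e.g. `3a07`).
2d24fe33008d

line 2 (addi): pack op=0x9:6|rd=0:3|imm=45:7 = 0x242d; little→ 2d 24
line 3 (je): pack op=0xc:6|imm=-2:10 = 0x33fe; little→ fe 33
line 4 (cpl): pack op=0x23:6|rd=2:3|pad=0:7 = 0x8d00; little→ 00 8d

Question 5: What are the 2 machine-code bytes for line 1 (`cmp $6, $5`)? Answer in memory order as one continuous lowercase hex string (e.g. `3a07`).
1. cmp fields op=0xa:6|rd=6:3|rs=5:3|pad=0:4 → word 2b50h → 50 2b

502b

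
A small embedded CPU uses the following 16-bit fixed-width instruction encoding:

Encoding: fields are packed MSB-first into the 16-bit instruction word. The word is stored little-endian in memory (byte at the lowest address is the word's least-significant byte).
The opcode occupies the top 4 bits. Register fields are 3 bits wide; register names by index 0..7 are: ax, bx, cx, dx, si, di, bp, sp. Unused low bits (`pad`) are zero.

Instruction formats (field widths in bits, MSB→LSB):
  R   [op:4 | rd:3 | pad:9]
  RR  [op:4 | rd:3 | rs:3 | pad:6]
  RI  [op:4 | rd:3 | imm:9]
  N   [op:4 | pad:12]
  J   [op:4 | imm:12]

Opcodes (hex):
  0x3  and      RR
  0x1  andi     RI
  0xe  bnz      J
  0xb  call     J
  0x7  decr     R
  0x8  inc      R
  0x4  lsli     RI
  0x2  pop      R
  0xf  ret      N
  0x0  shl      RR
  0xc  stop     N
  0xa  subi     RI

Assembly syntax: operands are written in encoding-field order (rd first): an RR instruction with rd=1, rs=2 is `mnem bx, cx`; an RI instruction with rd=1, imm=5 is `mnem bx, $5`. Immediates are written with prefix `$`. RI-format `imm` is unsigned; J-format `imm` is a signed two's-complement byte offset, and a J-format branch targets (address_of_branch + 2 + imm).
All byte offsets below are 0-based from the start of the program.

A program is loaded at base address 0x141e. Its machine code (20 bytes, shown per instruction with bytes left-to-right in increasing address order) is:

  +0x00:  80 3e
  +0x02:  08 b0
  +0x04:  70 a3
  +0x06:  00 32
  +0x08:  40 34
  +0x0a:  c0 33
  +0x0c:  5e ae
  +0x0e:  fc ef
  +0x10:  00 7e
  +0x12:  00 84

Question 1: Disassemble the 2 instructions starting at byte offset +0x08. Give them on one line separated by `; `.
and cx, bx; and bx, sp

off 0x08: read 40 34 as little → 0x3440
  opcode bits[15:12]=0x3: and/RR
  rd@[11:9]=0x2 ⇒ cx
  rs@[8:6]=0x1 ⇒ bx
off 0x0a: read c0 33 as little → 0x33c0
  opcode bits[15:12]=0x3: and/RR
  rd@[11:9]=0x1 ⇒ bx
  rs@[8:6]=0x7 ⇒ sp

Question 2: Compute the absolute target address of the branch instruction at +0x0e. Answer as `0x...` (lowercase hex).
off 0x0e: read fc ef as little → 0xeffc
  opcode bits[15:12]=0xe: bnz/J
  imm@[11:0]=0xffc (s12→-4) ⇒ $-4
  target = base 0x141e + off 0x0e + 2 + imm -4 = 0x142a

0x142a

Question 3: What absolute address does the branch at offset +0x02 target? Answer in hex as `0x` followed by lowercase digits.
0x142a

+0x02: 08 b0 ⇒ word 0xb008 (little)
  opcode bits[15:12]=0xb: call/J
  imm@[11:0]=0x8 ⇒ $8
  target = base 0x141e + off 0x02 + 2 + imm 8 = 0x142a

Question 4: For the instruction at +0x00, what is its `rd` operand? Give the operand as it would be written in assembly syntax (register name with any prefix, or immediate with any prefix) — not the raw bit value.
sp

[00] 80 3e → 0x3e80
  opcode bits[15:12]=0x3: and/RR
  rd: (w>>9)&0x7=0x7 → sp
  rs: (w>>6)&0x7=0x2 → cx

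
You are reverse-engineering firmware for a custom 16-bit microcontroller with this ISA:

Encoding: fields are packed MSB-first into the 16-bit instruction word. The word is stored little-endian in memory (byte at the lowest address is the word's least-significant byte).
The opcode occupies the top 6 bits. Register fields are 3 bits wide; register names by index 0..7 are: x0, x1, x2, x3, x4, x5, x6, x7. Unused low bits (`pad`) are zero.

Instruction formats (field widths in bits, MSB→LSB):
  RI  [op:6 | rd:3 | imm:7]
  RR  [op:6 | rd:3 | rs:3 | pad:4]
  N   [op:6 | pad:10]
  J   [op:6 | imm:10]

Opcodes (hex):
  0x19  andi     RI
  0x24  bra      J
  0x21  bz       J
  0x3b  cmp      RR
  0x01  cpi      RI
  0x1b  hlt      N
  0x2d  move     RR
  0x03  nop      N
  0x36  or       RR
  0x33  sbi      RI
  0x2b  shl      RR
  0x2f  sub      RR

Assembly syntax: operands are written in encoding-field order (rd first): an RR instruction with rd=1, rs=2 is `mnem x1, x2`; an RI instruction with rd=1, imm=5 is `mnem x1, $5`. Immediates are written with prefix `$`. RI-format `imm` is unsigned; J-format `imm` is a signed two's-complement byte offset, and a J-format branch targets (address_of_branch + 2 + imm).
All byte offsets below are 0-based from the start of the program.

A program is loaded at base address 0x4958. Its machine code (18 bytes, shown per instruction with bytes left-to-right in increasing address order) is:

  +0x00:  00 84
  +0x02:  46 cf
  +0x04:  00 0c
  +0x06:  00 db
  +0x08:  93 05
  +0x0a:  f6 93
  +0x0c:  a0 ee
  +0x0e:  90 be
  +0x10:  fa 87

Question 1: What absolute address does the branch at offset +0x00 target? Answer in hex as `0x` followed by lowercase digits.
0x495a

@+00  little-endian(00 84) = 0x8400
  opcode bits[15:10]=0x21: bz/J
  [9:0] imm=0 = $0
  target = base 0x4958 + off 0x00 + 2 + imm 0 = 0x495a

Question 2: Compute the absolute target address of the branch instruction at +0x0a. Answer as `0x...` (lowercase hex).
@+0a  little-endian(f6 93) = 0x93f6
  top 6b → 0x24 → bra [J]
  [9:0] imm=1014 (s10→-10) = $-10
  target = base 0x4958 + off 0x0a + 2 + imm -10 = 0x495a

0x495a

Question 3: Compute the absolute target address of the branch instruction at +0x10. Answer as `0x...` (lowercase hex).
0x4964

@+10  little-endian(fa 87) = 0x87fa
  op=0x87fa>>10=0x21 ⇒ bz (J)
  imm@[9:0]=0x3fa (s10→-6) ⇒ $-6
  target = base 0x4958 + off 0x10 + 2 + imm -6 = 0x4964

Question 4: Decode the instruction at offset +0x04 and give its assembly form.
@+04  little-endian(00 0c) = 0x0c00
  top 6b → 0x3 → nop [N]

nop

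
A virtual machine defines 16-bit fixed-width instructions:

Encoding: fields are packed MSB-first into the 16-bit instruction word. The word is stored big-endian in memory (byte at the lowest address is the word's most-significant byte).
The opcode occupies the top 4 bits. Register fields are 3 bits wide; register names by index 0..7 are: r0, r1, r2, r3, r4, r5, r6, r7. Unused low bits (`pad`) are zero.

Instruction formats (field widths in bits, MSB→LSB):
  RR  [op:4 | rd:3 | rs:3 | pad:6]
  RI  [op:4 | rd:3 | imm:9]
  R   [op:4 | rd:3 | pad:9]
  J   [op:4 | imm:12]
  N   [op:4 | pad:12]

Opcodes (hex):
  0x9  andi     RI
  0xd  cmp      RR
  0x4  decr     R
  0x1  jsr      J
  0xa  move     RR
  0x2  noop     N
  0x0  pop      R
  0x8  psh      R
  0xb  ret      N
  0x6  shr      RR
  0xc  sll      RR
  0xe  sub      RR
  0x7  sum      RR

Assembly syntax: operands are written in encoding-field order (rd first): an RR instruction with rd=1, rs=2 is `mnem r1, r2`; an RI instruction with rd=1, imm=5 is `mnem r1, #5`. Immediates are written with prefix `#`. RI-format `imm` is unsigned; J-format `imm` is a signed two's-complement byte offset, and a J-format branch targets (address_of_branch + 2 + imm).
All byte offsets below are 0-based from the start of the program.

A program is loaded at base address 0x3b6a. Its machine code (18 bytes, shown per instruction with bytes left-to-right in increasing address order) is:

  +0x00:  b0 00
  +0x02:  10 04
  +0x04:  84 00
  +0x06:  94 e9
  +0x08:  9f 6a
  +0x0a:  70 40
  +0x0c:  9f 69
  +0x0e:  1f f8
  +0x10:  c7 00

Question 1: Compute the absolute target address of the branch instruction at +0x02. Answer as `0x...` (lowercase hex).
@+02  big-endian(10 04) = 0x1004
  opcode bits[15:12]=0x1: jsr/J
  imm: (w>>0)&0xfff=0x4 → #4
  target = base 0x3b6a + off 0x02 + 2 + imm 4 = 0x3b72

0x3b72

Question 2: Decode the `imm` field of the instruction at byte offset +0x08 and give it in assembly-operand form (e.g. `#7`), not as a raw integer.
#362

+0x08: 9f 6a ⇒ word 0x9f6a (big)
  op=0x9f6a>>12=0x9 ⇒ andi (RI)
  [11:9] rd=7 = r7
  [8:0] imm=362 = #362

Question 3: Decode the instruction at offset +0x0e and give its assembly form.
+0x0e: 1f f8 ⇒ word 0x1ff8 (big)
  opcode bits[15:12]=0x1: jsr/J
  [11:0] imm=4088 (s12→-8) = #-8

jsr #-8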